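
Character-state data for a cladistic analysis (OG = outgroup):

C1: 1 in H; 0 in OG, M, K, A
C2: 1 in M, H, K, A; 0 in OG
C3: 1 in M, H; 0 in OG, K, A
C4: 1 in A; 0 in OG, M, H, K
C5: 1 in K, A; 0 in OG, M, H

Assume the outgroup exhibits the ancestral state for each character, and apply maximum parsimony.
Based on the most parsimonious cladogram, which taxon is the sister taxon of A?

The outgroup has state '0' for every character, so '1' is the derived state throughout.
C1: derived state '1' in H only — an autapomorphy, so it tells us nothing about relationships among taxa.
All ingroup taxa share the derived state '1' for C2; it defines the ingroup but does not resolve relationships within it.
Only H and M show the derived state '1' for C3, supporting them as a clade.
C4: derived state '1' in A only — an autapomorphy, so it tells us nothing about relationships among taxa.
Only A and K show the derived state '1' for C5, supporting them as a clade.
Most parsimonious ingroup topology: ((M,H),(K,A)).
A and K form a cherry on this tree, so they are sister taxa.

K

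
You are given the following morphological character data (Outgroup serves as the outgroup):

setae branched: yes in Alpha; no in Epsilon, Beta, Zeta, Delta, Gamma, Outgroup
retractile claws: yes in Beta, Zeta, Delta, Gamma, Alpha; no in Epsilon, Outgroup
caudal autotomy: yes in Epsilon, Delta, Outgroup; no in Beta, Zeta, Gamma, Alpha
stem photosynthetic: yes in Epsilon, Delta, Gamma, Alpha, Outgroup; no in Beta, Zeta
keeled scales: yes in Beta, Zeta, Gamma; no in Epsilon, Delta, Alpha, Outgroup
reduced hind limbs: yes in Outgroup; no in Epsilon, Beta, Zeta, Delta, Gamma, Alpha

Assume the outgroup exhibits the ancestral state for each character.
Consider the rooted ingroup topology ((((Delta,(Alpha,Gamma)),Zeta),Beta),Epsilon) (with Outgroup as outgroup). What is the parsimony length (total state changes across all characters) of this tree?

10

Map each character onto ((((Delta,(Alpha,Gamma)),Zeta),Beta),Epsilon) (rooted by Outgroup) and count the minimum state changes it requires (Fitch parsimony):
setae branched: 1; retractile claws: 1; caudal autotomy: 2; stem photosynthetic: 2; keeled scales: 3; reduced hind limbs: 1.
Total tree length = 10.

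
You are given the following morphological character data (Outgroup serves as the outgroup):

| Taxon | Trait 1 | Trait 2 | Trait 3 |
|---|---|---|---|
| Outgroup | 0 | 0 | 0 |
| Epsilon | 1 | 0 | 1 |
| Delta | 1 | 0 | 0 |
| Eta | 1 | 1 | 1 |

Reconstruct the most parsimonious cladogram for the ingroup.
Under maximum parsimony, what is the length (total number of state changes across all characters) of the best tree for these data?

The outgroup has state '0' for every character, so '1' is the derived state throughout.
Trait 1 (derived state '1') is shared by all ingroup taxa — unites the whole ingroup.
Trait 2: derived state '1' in Eta only — an autapomorphy, so it tells us nothing about relationships among taxa.
Trait 3 (derived state '1') is shared by Epsilon and Eta — a synapomorphy uniting that clade.
Most parsimonious ingroup topology: ((Epsilon,Eta),Delta).
Changes per character on this tree: Trait 1: 1; Trait 2: 1; Trait 3: 1.
Total = 3.

3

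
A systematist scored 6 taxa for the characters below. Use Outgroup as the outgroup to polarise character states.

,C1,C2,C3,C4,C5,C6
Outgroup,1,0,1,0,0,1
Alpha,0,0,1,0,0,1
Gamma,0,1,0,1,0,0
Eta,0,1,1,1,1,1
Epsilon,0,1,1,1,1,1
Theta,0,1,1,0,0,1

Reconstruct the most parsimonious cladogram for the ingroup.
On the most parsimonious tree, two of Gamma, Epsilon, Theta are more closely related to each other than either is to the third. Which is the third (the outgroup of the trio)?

Theta

Character polarity is set by the outgroup: the derived state is whichever differs from the outgroup's state, so for C1, C3, C6 the derived state is '0', and for the remaining characters it is '1'.
C1 (derived state '0') is shared by all ingroup taxa — unites the whole ingroup.
C2 (derived state '1') is shared by Epsilon, Eta, Gamma, and Theta — a synapomorphy uniting that clade.
C3: derived state '0' in Gamma only — an autapomorphy, so it tells us nothing about relationships among taxa.
Only Epsilon, Eta, and Gamma show the derived state '1' for C4, supporting them as a clade.
C5 (derived state '1') is shared by Epsilon and Eta — a synapomorphy uniting that clade.
C6: derived state '0' in Gamma only — an autapomorphy, so it tells us nothing about relationships among taxa.
Most parsimonious ingroup topology: (Alpha,((Gamma,(Eta,Epsilon)),Theta)).
Gamma and Epsilon share a more recent common ancestor with each other than either does with Theta, so Theta is the least closely related of the three.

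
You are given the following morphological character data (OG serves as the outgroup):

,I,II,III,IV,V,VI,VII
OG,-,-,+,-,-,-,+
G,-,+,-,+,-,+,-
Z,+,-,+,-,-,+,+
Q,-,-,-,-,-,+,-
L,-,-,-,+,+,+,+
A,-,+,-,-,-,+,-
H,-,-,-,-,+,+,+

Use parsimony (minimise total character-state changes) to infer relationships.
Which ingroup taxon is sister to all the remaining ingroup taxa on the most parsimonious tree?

Z

Character polarity is set by the outgroup: the derived state is whichever differs from the outgroup's state, so for III, VII the derived state is '-', and for the remaining characters it is '+'.
I (derived state '+') is unique to Z (autapomorphy; uninformative for grouping).
II (derived state '+') is shared by A and G — a synapomorphy uniting that clade.
III: derived state '-' in A, G, H, L, and Q only — synapomorphy for {A, G, H, L, Q}.
IV groups G and L, which is incompatible with the clades supported by the remaining characters; treating it as convergent (homoplasy) costs fewer steps than any alternative tree.
Only H and L show the derived state '+' for V, supporting them as a clade.
All ingroup taxa share the derived state '+' for VI; it defines the ingroup but does not resolve relationships within it.
VII (derived state '-') is shared by A, G, and Q — a synapomorphy uniting that clade.
Most parsimonious ingroup topology: ((((G,A),Q),(L,H)),Z).
Z is sister to the clade containing all other ingroup taxa, so it is the earliest-diverging (most basal) ingroup lineage.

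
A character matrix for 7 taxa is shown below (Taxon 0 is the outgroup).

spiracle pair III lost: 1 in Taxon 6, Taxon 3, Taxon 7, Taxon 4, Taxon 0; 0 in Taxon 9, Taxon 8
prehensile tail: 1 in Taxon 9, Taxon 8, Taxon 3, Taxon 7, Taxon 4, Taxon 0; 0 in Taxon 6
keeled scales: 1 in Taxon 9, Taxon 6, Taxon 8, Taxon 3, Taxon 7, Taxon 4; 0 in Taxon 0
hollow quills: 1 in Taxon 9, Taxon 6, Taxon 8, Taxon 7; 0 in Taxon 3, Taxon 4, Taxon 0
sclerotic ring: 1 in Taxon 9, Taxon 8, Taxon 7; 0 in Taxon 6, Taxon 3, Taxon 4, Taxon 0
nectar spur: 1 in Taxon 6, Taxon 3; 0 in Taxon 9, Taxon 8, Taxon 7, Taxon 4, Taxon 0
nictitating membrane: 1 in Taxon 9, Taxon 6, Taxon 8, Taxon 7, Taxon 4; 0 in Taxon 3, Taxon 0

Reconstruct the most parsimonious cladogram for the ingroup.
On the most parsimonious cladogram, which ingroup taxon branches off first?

Character polarity is set by the outgroup: the derived state is whichever differs from the outgroup's state, so for spiracle pair III lost, prehensile tail the derived state is '0', and for the remaining characters it is '1'.
spiracle pair III lost (derived state '0') is shared by Taxon 8 and Taxon 9 — a synapomorphy uniting that clade.
prehensile tail (derived state '0') is unique to Taxon 6 (autapomorphy; uninformative for grouping).
keeled scales (derived state '1') is shared by all ingroup taxa — unites the whole ingroup.
hollow quills: derived state '1' in Taxon 6, Taxon 7, Taxon 8, and Taxon 9 only — synapomorphy for {Taxon 6, Taxon 7, Taxon 8, Taxon 9}.
sclerotic ring: derived state '1' in Taxon 7, Taxon 8, and Taxon 9 only — synapomorphy for {Taxon 7, Taxon 8, Taxon 9}.
nectar spur groups Taxon 3 and Taxon 6, which is incompatible with the clades supported by the remaining characters; treating it as convergent (homoplasy) costs fewer steps than any alternative tree.
Only Taxon 4, Taxon 6, Taxon 7, Taxon 8, and Taxon 9 show the derived state '1' for nictitating membrane, supporting them as a clade.
Most parsimonious ingroup topology: (Taxon 3,(Taxon 4,(((Taxon 9,Taxon 8),Taxon 7),Taxon 6))).
Taxon 3 is sister to the clade containing all other ingroup taxa, so it is the earliest-diverging (most basal) ingroup lineage.

Taxon 3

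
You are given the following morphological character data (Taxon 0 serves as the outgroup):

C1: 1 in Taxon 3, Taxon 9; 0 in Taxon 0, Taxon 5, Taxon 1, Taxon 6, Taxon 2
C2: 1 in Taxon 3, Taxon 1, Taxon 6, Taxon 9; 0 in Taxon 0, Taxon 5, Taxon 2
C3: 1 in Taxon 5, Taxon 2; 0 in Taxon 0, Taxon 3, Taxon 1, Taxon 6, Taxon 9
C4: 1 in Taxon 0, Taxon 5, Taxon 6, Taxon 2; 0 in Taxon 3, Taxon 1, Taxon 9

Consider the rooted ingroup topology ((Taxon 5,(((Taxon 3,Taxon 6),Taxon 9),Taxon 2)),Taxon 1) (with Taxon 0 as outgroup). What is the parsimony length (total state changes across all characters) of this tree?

9

Map each character onto ((Taxon 5,(((Taxon 3,Taxon 6),Taxon 9),Taxon 2)),Taxon 1) (rooted by Taxon 0) and count the minimum state changes it requires (Fitch parsimony):
C1: 2; C2: 2; C3: 2; C4: 3.
Total tree length = 9.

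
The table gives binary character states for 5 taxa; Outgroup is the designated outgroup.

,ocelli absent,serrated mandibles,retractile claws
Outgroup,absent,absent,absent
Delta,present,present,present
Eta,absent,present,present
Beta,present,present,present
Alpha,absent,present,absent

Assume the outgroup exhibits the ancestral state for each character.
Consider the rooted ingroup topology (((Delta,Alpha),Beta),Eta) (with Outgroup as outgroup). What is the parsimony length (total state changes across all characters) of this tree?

5

Map each character onto (((Delta,Alpha),Beta),Eta) (rooted by Outgroup) and count the minimum state changes it requires (Fitch parsimony):
ocelli absent: 2; serrated mandibles: 1; retractile claws: 2.
Total tree length = 5.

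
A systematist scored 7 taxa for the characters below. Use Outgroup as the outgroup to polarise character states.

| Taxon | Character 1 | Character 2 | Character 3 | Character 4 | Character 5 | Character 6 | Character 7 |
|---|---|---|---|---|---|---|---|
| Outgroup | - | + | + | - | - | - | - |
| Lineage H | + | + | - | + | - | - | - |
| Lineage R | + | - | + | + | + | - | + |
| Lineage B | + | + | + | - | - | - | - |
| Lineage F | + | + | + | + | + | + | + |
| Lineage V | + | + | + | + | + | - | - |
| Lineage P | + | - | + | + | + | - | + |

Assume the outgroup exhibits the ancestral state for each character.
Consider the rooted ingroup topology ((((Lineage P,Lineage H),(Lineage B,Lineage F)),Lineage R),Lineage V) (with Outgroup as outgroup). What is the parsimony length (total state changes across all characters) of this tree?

Map each character onto ((((Lineage P,Lineage H),(Lineage B,Lineage F)),Lineage R),Lineage V) (rooted by Outgroup) and count the minimum state changes it requires (Fitch parsimony):
Character 1: 1; Character 2: 2; Character 3: 1; Character 4: 2; Character 5: 3; Character 6: 1; Character 7: 3.
Total tree length = 13.

13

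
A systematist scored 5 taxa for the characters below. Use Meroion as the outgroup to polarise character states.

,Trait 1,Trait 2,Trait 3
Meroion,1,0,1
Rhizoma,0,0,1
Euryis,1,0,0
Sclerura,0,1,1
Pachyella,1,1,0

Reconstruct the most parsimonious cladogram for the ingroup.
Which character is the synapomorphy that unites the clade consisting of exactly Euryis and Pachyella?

Character polarity is set by the outgroup: the derived state is whichever differs from the outgroup's state, so for Trait 1, Trait 3 the derived state is '0', and for the remaining characters it is '1'.
Trait 1 (derived state '0') is shared by Rhizoma and Sclerura — a synapomorphy uniting that clade.
Trait 2 groups Pachyella and Sclerura, which is incompatible with the clades supported by the remaining characters; treating it as convergent (homoplasy) costs fewer steps than any alternative tree.
Trait 3: derived state '0' in Euryis and Pachyella only — synapomorphy for {Euryis, Pachyella}.
Most parsimonious ingroup topology: ((Rhizoma,Sclerura),(Euryis,Pachyella)).
The clade {Euryis, Pachyella} is supported by Trait 3: its derived state '0' occurs in exactly those taxa and in no other taxon (including the outgroup).

Trait 3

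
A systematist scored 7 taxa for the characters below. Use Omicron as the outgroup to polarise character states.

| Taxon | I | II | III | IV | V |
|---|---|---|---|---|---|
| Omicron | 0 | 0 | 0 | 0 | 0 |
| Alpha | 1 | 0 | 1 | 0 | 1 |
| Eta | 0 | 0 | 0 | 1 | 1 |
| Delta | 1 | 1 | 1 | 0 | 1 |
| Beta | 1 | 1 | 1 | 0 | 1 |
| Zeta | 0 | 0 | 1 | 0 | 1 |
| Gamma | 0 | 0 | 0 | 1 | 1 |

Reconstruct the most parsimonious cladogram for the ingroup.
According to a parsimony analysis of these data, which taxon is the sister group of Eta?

Gamma

The outgroup has state '0' for every character, so '1' is the derived state throughout.
I: derived state '1' in Alpha, Beta, and Delta only — synapomorphy for {Alpha, Beta, Delta}.
Only Beta and Delta show the derived state '1' for II, supporting them as a clade.
III: derived state '1' in Alpha, Beta, Delta, and Zeta only — synapomorphy for {Alpha, Beta, Delta, Zeta}.
IV (derived state '1') is shared by Eta and Gamma — a synapomorphy uniting that clade.
V (derived state '1') is shared by all ingroup taxa — unites the whole ingroup.
Most parsimonious ingroup topology: (((Alpha,(Delta,Beta)),Zeta),(Eta,Gamma)).
Eta and Gamma form a cherry on this tree, so they are sister taxa.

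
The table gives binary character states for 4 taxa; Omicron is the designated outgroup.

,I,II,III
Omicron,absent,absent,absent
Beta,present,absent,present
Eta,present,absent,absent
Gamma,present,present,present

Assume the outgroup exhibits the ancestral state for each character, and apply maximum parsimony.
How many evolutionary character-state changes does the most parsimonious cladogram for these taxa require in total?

The outgroup has state 'absent' for every character, so 'present' is the derived state throughout.
I (derived state 'present') is shared by all ingroup taxa — unites the whole ingroup.
II: derived state 'present' in Gamma only — an autapomorphy, so it tells us nothing about relationships among taxa.
III: derived state 'present' in Beta and Gamma only — synapomorphy for {Beta, Gamma}.
Most parsimonious ingroup topology: ((Beta,Gamma),Eta).
Changes per character on this tree: I: 1; II: 1; III: 1.
Total = 3.

3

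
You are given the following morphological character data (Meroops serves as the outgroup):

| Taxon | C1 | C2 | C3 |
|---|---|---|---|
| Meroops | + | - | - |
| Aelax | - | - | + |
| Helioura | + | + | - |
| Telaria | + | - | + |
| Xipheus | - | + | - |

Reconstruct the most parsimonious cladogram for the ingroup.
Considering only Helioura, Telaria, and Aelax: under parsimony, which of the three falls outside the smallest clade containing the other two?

Helioura

Character polarity is set by the outgroup: the derived state is whichever differs from the outgroup's state, so for C1 the derived state is '-', and for the remaining characters it is '+'.
C1 (state '-') occurs in Aelax and Xipheus but conflicts with the nesting implied by the other characters — most parsimoniously interpreted as homoplasy.
C2 (derived state '+') is shared by Helioura and Xipheus — a synapomorphy uniting that clade.
C3: derived state '+' in Aelax and Telaria only — synapomorphy for {Aelax, Telaria}.
Most parsimonious ingroup topology: ((Aelax,Telaria),(Helioura,Xipheus)).
Aelax and Telaria share a more recent common ancestor with each other than either does with Helioura, so Helioura is the least closely related of the three.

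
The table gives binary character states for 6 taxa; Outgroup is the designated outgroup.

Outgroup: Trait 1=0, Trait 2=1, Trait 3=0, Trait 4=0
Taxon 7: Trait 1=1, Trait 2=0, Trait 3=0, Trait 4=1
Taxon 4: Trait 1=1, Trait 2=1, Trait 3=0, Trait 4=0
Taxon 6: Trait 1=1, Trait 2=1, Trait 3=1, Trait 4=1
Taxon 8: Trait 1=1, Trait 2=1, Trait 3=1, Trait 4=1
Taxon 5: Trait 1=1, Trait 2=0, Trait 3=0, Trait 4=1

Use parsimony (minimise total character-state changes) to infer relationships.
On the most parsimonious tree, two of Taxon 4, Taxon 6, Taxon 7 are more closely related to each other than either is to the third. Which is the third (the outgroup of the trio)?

Taxon 4

Character polarity is set by the outgroup: the derived state is whichever differs from the outgroup's state, so for Trait 2 the derived state is '0', and for the remaining characters it is '1'.
Trait 1 (derived state '1') is shared by all ingroup taxa — unites the whole ingroup.
Trait 2: derived state '0' in Taxon 5 and Taxon 7 only — synapomorphy for {Taxon 5, Taxon 7}.
Trait 3 (derived state '1') is shared by Taxon 6 and Taxon 8 — a synapomorphy uniting that clade.
Only Taxon 5, Taxon 6, Taxon 7, and Taxon 8 show the derived state '1' for Trait 4, supporting them as a clade.
Most parsimonious ingroup topology: (((Taxon 7,Taxon 5),(Taxon 6,Taxon 8)),Taxon 4).
Taxon 7 and Taxon 6 share a more recent common ancestor with each other than either does with Taxon 4, so Taxon 4 is the least closely related of the three.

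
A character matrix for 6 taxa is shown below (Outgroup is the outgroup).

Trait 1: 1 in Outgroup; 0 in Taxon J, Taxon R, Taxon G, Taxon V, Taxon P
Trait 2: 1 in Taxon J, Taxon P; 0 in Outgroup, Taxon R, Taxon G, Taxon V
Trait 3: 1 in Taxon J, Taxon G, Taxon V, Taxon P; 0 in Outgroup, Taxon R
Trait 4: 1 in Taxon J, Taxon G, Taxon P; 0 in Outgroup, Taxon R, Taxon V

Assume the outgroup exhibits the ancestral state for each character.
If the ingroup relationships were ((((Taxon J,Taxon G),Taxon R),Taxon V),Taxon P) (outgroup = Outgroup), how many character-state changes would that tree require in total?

Map each character onto ((((Taxon J,Taxon G),Taxon R),Taxon V),Taxon P) (rooted by Outgroup) and count the minimum state changes it requires (Fitch parsimony):
Trait 1: 1; Trait 2: 2; Trait 3: 2; Trait 4: 2.
Total tree length = 7.

7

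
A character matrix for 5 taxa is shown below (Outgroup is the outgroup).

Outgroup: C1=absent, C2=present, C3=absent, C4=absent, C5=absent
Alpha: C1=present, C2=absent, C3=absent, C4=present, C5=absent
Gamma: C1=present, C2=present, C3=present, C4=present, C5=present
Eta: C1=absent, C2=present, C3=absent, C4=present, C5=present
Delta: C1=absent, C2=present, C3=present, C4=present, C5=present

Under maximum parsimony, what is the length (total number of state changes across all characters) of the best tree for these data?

Character polarity is set by the outgroup: the derived state is whichever differs from the outgroup's state, so for C2 the derived state is 'absent', and for the remaining characters it is 'present'.
C1 groups Alpha and Gamma, which is incompatible with the clades supported by the remaining characters; treating it as convergent (homoplasy) costs fewer steps than any alternative tree.
C2: derived state 'absent' in Alpha only — an autapomorphy, so it tells us nothing about relationships among taxa.
C3 (derived state 'present') is shared by Delta and Gamma — a synapomorphy uniting that clade.
All ingroup taxa share the derived state 'present' for C4; it defines the ingroup but does not resolve relationships within it.
C5 (derived state 'present') is shared by Delta, Eta, and Gamma — a synapomorphy uniting that clade.
Most parsimonious ingroup topology: (Alpha,((Gamma,Delta),Eta)).
Changes per character on this tree: C1: 2; C2: 1; C3: 1; C4: 1; C5: 1.
Total = 6.

6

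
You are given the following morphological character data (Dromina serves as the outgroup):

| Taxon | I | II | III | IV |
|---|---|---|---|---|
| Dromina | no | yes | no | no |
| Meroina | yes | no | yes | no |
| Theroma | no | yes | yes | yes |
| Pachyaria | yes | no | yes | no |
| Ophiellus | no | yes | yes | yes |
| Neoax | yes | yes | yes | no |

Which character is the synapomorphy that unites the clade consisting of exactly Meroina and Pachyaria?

Character polarity is set by the outgroup: the derived state is whichever differs from the outgroup's state, so for II the derived state is 'no', and for the remaining characters it is 'yes'.
I (derived state 'yes') is shared by Meroina, Neoax, and Pachyaria — a synapomorphy uniting that clade.
II (derived state 'no') is shared by Meroina and Pachyaria — a synapomorphy uniting that clade.
All ingroup taxa share the derived state 'yes' for III; it defines the ingroup but does not resolve relationships within it.
IV: derived state 'yes' in Ophiellus and Theroma only — synapomorphy for {Ophiellus, Theroma}.
Most parsimonious ingroup topology: (((Meroina,Pachyaria),Neoax),(Theroma,Ophiellus)).
The clade {Meroina, Pachyaria} is supported by II: its derived state 'no' occurs in exactly those taxa and in no other taxon (including the outgroup).

II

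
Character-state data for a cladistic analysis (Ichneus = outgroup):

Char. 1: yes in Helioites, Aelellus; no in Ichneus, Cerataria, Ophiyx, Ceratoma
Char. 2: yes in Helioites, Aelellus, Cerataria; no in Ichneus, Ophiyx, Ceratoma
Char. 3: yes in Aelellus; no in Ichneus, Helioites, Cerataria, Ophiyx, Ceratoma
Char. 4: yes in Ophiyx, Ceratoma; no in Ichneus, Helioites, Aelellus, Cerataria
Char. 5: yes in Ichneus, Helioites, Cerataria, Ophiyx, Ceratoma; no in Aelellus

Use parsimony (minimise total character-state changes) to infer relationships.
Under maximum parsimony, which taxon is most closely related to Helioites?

Aelellus

Character polarity is set by the outgroup: the derived state is whichever differs from the outgroup's state, so for Char. 5 the derived state is 'no', and for the remaining characters it is 'yes'.
Char. 1 (derived state 'yes') is shared by Aelellus and Helioites — a synapomorphy uniting that clade.
Char. 2 (derived state 'yes') is shared by Aelellus, Cerataria, and Helioites — a synapomorphy uniting that clade.
Char. 3: derived state 'yes' in Aelellus only — an autapomorphy, so it tells us nothing about relationships among taxa.
Char. 4 (derived state 'yes') is shared by Ceratoma and Ophiyx — a synapomorphy uniting that clade.
Char. 5: derived state 'no' in Aelellus only — an autapomorphy, so it tells us nothing about relationships among taxa.
Most parsimonious ingroup topology: (((Helioites,Aelellus),Cerataria),(Ophiyx,Ceratoma)).
Helioites and Aelellus form a cherry on this tree, so they are sister taxa.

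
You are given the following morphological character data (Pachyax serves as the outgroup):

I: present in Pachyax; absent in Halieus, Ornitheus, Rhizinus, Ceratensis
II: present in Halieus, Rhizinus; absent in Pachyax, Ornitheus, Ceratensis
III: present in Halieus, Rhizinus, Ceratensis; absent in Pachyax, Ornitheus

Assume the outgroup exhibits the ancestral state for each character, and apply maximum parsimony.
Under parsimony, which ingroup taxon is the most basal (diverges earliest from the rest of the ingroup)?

Ornitheus

Character polarity is set by the outgroup: the derived state is whichever differs from the outgroup's state, so for I the derived state is 'absent', and for the remaining characters it is 'present'.
All ingroup taxa share the derived state 'absent' for I; it defines the ingroup but does not resolve relationships within it.
Only Halieus and Rhizinus show the derived state 'present' for II, supporting them as a clade.
Only Ceratensis, Halieus, and Rhizinus show the derived state 'present' for III, supporting them as a clade.
Most parsimonious ingroup topology: (((Halieus,Rhizinus),Ceratensis),Ornitheus).
Ornitheus is sister to the clade containing all other ingroup taxa, so it is the earliest-diverging (most basal) ingroup lineage.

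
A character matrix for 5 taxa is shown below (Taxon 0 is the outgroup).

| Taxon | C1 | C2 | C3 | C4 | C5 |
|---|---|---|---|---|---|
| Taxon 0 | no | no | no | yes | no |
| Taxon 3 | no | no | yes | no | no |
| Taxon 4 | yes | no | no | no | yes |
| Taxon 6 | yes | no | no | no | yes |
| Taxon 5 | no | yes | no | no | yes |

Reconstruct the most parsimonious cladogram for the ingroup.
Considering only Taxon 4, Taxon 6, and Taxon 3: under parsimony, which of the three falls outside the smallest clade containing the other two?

Character polarity is set by the outgroup: the derived state is whichever differs from the outgroup's state, so for C4 the derived state is 'no', and for the remaining characters it is 'yes'.
C1 (derived state 'yes') is shared by Taxon 4 and Taxon 6 — a synapomorphy uniting that clade.
C2: derived state 'yes' in Taxon 5 only — an autapomorphy, so it tells us nothing about relationships among taxa.
C3: derived state 'yes' in Taxon 3 only — an autapomorphy, so it tells us nothing about relationships among taxa.
C4 (derived state 'no') is shared by all ingroup taxa — unites the whole ingroup.
C5 (derived state 'yes') is shared by Taxon 4, Taxon 5, and Taxon 6 — a synapomorphy uniting that clade.
Most parsimonious ingroup topology: (Taxon 3,((Taxon 4,Taxon 6),Taxon 5)).
Taxon 4 and Taxon 6 share a more recent common ancestor with each other than either does with Taxon 3, so Taxon 3 is the least closely related of the three.

Taxon 3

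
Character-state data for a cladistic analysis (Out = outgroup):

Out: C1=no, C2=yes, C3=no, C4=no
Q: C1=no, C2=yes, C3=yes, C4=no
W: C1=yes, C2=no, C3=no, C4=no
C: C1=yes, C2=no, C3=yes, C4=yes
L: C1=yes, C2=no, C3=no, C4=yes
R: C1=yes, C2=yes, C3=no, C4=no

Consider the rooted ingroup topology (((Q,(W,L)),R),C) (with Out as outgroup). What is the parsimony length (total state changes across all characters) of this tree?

Map each character onto (((Q,(W,L)),R),C) (rooted by Out) and count the minimum state changes it requires (Fitch parsimony):
C1: 2; C2: 2; C3: 2; C4: 2.
Total tree length = 8.

8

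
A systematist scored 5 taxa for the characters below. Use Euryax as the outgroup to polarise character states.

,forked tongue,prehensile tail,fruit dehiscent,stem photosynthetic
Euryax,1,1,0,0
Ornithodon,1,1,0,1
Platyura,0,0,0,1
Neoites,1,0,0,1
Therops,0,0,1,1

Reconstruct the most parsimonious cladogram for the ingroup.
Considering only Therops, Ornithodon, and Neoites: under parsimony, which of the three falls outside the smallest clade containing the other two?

Ornithodon

Character polarity is set by the outgroup: the derived state is whichever differs from the outgroup's state, so for forked tongue, prehensile tail the derived state is '0', and for the remaining characters it is '1'.
Only Platyura and Therops show the derived state '0' for forked tongue, supporting them as a clade.
prehensile tail: derived state '0' in Neoites, Platyura, and Therops only — synapomorphy for {Neoites, Platyura, Therops}.
fruit dehiscent (derived state '1') is unique to Therops (autapomorphy; uninformative for grouping).
stem photosynthetic (derived state '1') is shared by all ingroup taxa — unites the whole ingroup.
Most parsimonious ingroup topology: (Ornithodon,((Platyura,Therops),Neoites)).
Neoites and Therops share a more recent common ancestor with each other than either does with Ornithodon, so Ornithodon is the least closely related of the three.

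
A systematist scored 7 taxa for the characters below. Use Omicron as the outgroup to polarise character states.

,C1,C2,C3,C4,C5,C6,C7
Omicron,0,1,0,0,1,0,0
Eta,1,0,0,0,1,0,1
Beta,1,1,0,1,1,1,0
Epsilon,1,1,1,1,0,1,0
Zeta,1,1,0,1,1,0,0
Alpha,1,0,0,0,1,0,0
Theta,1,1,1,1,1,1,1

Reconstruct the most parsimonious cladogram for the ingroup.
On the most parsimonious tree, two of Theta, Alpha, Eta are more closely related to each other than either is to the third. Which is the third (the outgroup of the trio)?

Character polarity is set by the outgroup: the derived state is whichever differs from the outgroup's state, so for C2, C5 the derived state is '0', and for the remaining characters it is '1'.
C1 (derived state '1') is shared by all ingroup taxa — unites the whole ingroup.
Only Alpha and Eta show the derived state '0' for C2, supporting them as a clade.
C3 (derived state '1') is shared by Epsilon and Theta — a synapomorphy uniting that clade.
C4: derived state '1' in Beta, Epsilon, Theta, and Zeta only — synapomorphy for {Beta, Epsilon, Theta, Zeta}.
C5: derived state '0' in Epsilon only — an autapomorphy, so it tells us nothing about relationships among taxa.
C6 (derived state '1') is shared by Beta, Epsilon, and Theta — a synapomorphy uniting that clade.
C7 (state '1') occurs in Eta and Theta but conflicts with the nesting implied by the other characters — most parsimoniously interpreted as homoplasy.
Most parsimonious ingroup topology: ((Eta,Alpha),((Beta,(Epsilon,Theta)),Zeta)).
Eta and Alpha share a more recent common ancestor with each other than either does with Theta, so Theta is the least closely related of the three.

Theta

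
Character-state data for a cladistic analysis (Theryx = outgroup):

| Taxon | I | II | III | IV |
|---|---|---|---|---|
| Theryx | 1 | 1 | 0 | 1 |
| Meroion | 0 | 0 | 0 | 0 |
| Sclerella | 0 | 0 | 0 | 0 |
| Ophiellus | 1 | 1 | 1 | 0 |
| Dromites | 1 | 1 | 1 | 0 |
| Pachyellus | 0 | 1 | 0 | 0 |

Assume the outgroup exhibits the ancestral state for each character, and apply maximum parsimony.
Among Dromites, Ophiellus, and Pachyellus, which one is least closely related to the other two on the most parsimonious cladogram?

Pachyellus

Character polarity is set by the outgroup: the derived state is whichever differs from the outgroup's state, so for I, II, IV the derived state is '0', and for the remaining characters it is '1'.
Only Meroion, Pachyellus, and Sclerella show the derived state '0' for I, supporting them as a clade.
II: derived state '0' in Meroion and Sclerella only — synapomorphy for {Meroion, Sclerella}.
Only Dromites and Ophiellus show the derived state '1' for III, supporting them as a clade.
IV (derived state '0') is shared by all ingroup taxa — unites the whole ingroup.
Most parsimonious ingroup topology: (((Meroion,Sclerella),Pachyellus),(Ophiellus,Dromites)).
Dromites and Ophiellus share a more recent common ancestor with each other than either does with Pachyellus, so Pachyellus is the least closely related of the three.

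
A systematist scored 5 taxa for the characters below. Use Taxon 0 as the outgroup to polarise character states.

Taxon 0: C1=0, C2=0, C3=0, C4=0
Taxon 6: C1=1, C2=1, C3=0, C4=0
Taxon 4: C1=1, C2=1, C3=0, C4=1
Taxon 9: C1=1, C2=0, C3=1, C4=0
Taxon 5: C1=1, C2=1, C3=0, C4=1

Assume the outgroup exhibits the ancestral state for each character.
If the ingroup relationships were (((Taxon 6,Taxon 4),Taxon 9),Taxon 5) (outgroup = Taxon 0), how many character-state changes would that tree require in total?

Map each character onto (((Taxon 6,Taxon 4),Taxon 9),Taxon 5) (rooted by Taxon 0) and count the minimum state changes it requires (Fitch parsimony):
C1: 1; C2: 2; C3: 1; C4: 2.
Total tree length = 6.

6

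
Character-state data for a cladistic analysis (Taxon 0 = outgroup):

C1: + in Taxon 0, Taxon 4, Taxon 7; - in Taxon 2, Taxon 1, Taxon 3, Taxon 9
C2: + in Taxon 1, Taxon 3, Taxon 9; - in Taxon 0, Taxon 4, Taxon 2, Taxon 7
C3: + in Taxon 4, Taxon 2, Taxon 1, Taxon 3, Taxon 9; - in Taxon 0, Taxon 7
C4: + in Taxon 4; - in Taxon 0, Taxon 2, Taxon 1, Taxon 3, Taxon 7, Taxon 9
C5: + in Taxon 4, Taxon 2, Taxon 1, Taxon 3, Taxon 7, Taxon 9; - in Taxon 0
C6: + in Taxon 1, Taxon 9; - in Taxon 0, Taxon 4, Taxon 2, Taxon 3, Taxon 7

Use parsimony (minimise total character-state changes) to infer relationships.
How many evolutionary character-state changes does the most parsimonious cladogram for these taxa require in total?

6

Character polarity is set by the outgroup: the derived state is whichever differs from the outgroup's state, so for C1 the derived state is '-', and for the remaining characters it is '+'.
C1: derived state '-' in Taxon 1, Taxon 2, Taxon 3, and Taxon 9 only — synapomorphy for {Taxon 1, Taxon 2, Taxon 3, Taxon 9}.
C2: derived state '+' in Taxon 1, Taxon 3, and Taxon 9 only — synapomorphy for {Taxon 1, Taxon 3, Taxon 9}.
Only Taxon 1, Taxon 2, Taxon 3, Taxon 4, and Taxon 9 show the derived state '+' for C3, supporting them as a clade.
C4: derived state '+' in Taxon 4 only — an autapomorphy, so it tells us nothing about relationships among taxa.
All ingroup taxa share the derived state '+' for C5; it defines the ingroup but does not resolve relationships within it.
C6 (derived state '+') is shared by Taxon 1 and Taxon 9 — a synapomorphy uniting that clade.
Most parsimonious ingroup topology: ((Taxon 4,(Taxon 2,((Taxon 1,Taxon 9),Taxon 3))),Taxon 7).
Changes per character on this tree: C1: 1; C2: 1; C3: 1; C4: 1; C5: 1; C6: 1.
Total = 6.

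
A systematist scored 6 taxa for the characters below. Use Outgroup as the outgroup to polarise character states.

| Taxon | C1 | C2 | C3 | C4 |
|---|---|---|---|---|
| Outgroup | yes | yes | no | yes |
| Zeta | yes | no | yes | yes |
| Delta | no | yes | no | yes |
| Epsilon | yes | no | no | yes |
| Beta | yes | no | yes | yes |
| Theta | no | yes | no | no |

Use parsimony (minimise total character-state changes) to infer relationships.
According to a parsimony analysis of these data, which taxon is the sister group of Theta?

Character polarity is set by the outgroup: the derived state is whichever differs from the outgroup's state, so for C1, C2, C4 the derived state is 'no', and for the remaining characters it is 'yes'.
Only Delta and Theta show the derived state 'no' for C1, supporting them as a clade.
Only Beta, Epsilon, and Zeta show the derived state 'no' for C2, supporting them as a clade.
Only Beta and Zeta show the derived state 'yes' for C3, supporting them as a clade.
C4: derived state 'no' in Theta only — an autapomorphy, so it tells us nothing about relationships among taxa.
Most parsimonious ingroup topology: (((Zeta,Beta),Epsilon),(Delta,Theta)).
Theta and Delta form a cherry on this tree, so they are sister taxa.

Delta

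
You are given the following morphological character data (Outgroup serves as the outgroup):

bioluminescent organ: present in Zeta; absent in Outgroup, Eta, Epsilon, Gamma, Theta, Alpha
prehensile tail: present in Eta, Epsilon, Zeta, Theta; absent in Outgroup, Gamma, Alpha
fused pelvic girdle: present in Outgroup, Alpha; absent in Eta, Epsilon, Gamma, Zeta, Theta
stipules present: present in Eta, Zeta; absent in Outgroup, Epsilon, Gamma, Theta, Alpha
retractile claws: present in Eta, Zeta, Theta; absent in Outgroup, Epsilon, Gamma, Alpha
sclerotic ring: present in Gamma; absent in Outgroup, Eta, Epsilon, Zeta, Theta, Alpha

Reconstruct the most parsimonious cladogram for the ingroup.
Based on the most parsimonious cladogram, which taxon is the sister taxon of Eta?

Character polarity is set by the outgroup: the derived state is whichever differs from the outgroup's state, so for fused pelvic girdle the derived state is 'absent', and for the remaining characters it is 'present'.
bioluminescent organ: derived state 'present' in Zeta only — an autapomorphy, so it tells us nothing about relationships among taxa.
Only Epsilon, Eta, Theta, and Zeta show the derived state 'present' for prehensile tail, supporting them as a clade.
fused pelvic girdle: derived state 'absent' in Epsilon, Eta, Gamma, Theta, and Zeta only — synapomorphy for {Epsilon, Eta, Gamma, Theta, Zeta}.
stipules present (derived state 'present') is shared by Eta and Zeta — a synapomorphy uniting that clade.
retractile claws: derived state 'present' in Eta, Theta, and Zeta only — synapomorphy for {Eta, Theta, Zeta}.
sclerotic ring (derived state 'present') is unique to Gamma (autapomorphy; uninformative for grouping).
Most parsimonious ingroup topology: (((((Eta,Zeta),Theta),Epsilon),Gamma),Alpha).
Eta and Zeta form a cherry on this tree, so they are sister taxa.

Zeta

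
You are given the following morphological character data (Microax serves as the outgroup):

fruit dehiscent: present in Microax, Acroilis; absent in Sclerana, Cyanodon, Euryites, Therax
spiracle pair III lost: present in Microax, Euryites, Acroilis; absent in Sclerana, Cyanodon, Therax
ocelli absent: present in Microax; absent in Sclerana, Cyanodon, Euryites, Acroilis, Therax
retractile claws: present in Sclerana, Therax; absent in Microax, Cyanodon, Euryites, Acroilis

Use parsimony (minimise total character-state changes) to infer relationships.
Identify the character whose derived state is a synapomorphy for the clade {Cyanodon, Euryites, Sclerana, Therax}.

fruit dehiscent

Character polarity is set by the outgroup: the derived state is whichever differs from the outgroup's state, so for fruit dehiscent, spiracle pair III lost, ocelli absent the derived state is 'absent', and for the remaining characters it is 'present'.
fruit dehiscent (derived state 'absent') is shared by Cyanodon, Euryites, Sclerana, and Therax — a synapomorphy uniting that clade.
spiracle pair III lost (derived state 'absent') is shared by Cyanodon, Sclerana, and Therax — a synapomorphy uniting that clade.
All ingroup taxa share the derived state 'absent' for ocelli absent; it defines the ingroup but does not resolve relationships within it.
retractile claws (derived state 'present') is shared by Sclerana and Therax — a synapomorphy uniting that clade.
Most parsimonious ingroup topology: ((((Sclerana,Therax),Cyanodon),Euryites),Acroilis).
The clade {Cyanodon, Euryites, Sclerana, Therax} is supported by fruit dehiscent: its derived state 'absent' occurs in exactly those taxa and in no other taxon (including the outgroup).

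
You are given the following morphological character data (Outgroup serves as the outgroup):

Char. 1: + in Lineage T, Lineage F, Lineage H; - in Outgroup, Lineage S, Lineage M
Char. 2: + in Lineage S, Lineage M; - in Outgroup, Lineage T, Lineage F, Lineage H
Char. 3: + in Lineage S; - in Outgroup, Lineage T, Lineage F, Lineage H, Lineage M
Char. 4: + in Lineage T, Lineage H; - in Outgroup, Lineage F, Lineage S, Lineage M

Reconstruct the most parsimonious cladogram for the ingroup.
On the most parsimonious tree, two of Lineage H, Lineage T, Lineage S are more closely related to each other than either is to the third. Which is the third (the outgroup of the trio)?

Lineage S

The outgroup has state '-' for every character, so '+' is the derived state throughout.
Char. 1: derived state '+' in Lineage F, Lineage H, and Lineage T only — synapomorphy for {Lineage F, Lineage H, Lineage T}.
Char. 2: derived state '+' in Lineage M and Lineage S only — synapomorphy for {Lineage M, Lineage S}.
Char. 3 (derived state '+') is unique to Lineage S (autapomorphy; uninformative for grouping).
Char. 4: derived state '+' in Lineage H and Lineage T only — synapomorphy for {Lineage H, Lineage T}.
Most parsimonious ingroup topology: (((Lineage T,Lineage H),Lineage F),(Lineage S,Lineage M)).
Lineage H and Lineage T share a more recent common ancestor with each other than either does with Lineage S, so Lineage S is the least closely related of the three.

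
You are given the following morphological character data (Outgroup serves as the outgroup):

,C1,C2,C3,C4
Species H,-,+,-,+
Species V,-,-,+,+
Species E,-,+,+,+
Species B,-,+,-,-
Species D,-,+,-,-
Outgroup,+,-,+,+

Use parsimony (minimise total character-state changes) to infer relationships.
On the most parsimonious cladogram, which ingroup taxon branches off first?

Character polarity is set by the outgroup: the derived state is whichever differs from the outgroup's state, so for C1, C3, C4 the derived state is '-', and for the remaining characters it is '+'.
All ingroup taxa share the derived state '-' for C1; it defines the ingroup but does not resolve relationships within it.
C2 (derived state '+') is shared by Species B, Species D, Species E, and Species H — a synapomorphy uniting that clade.
C3 (derived state '-') is shared by Species B, Species D, and Species H — a synapomorphy uniting that clade.
C4: derived state '-' in Species B and Species D only — synapomorphy for {Species B, Species D}.
Most parsimonious ingroup topology: ((Species E,((Species D,Species B),Species H)),Species V).
Species V is sister to the clade containing all other ingroup taxa, so it is the earliest-diverging (most basal) ingroup lineage.

Species V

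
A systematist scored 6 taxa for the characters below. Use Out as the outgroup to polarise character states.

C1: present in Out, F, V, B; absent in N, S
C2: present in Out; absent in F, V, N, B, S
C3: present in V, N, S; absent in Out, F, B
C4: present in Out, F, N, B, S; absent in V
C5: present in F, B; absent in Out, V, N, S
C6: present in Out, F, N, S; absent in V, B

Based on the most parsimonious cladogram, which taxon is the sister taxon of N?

Character polarity is set by the outgroup: the derived state is whichever differs from the outgroup's state, so for C1, C2, C4, C6 the derived state is 'absent', and for the remaining characters it is 'present'.
C1 (derived state 'absent') is shared by N and S — a synapomorphy uniting that clade.
C2 (derived state 'absent') is shared by all ingroup taxa — unites the whole ingroup.
Only N, S, and V show the derived state 'present' for C3, supporting them as a clade.
C4: derived state 'absent' in V only — an autapomorphy, so it tells us nothing about relationships among taxa.
Only B and F show the derived state 'present' for C5, supporting them as a clade.
C6 groups B and V, which is incompatible with the clades supported by the remaining characters; treating it as convergent (homoplasy) costs fewer steps than any alternative tree.
Most parsimonious ingroup topology: ((F,B),(V,(N,S))).
N and S form a cherry on this tree, so they are sister taxa.

S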